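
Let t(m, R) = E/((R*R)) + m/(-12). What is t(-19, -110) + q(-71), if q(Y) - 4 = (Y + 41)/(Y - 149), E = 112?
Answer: 207961/36300 ≈ 5.7290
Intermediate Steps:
q(Y) = 4 + (41 + Y)/(-149 + Y) (q(Y) = 4 + (Y + 41)/(Y - 149) = 4 + (41 + Y)/(-149 + Y))
t(m, R) = 112/R² - m/12 (t(m, R) = 112/((R*R)) + m/(-12) = 112/(R²) + m*(-1/12) = 112/R² - m/12)
t(-19, -110) + q(-71) = (112/(-110)² - 1/12*(-19)) + 5*(-111 - 71)/(-149 - 71) = (112*(1/12100) + 19/12) + 5*(-182)/(-220) = (28/3025 + 19/12) + 5*(-1/220)*(-182) = 57811/36300 + 91/22 = 207961/36300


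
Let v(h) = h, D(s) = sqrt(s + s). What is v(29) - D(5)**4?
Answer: -71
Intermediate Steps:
D(s) = sqrt(2)*sqrt(s) (D(s) = sqrt(2*s) = sqrt(2)*sqrt(s))
v(29) - D(5)**4 = 29 - (sqrt(2)*sqrt(5))**4 = 29 - (sqrt(10))**4 = 29 - 1*100 = 29 - 100 = -71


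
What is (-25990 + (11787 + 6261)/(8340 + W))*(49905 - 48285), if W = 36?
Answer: -14693007960/349 ≈ -4.2100e+7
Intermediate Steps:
(-25990 + (11787 + 6261)/(8340 + W))*(49905 - 48285) = (-25990 + (11787 + 6261)/(8340 + 36))*(49905 - 48285) = (-25990 + 18048/8376)*1620 = (-25990 + 18048*(1/8376))*1620 = (-25990 + 752/349)*1620 = -9069758/349*1620 = -14693007960/349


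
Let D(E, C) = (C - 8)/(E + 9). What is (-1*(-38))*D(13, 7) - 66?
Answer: -745/11 ≈ -67.727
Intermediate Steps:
D(E, C) = (-8 + C)/(9 + E)
(-1*(-38))*D(13, 7) - 66 = (-1*(-38))*((-8 + 7)/(9 + 13)) - 66 = 38*(-1/22) - 66 = -19/11 - 66 = -745/11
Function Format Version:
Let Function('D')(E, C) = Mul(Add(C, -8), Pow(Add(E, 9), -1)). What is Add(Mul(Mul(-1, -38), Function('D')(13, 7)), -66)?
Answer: Rational(-745, 11) ≈ -67.727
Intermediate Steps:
Function('D')(E, C) = Mul(Pow(Add(9, E), -1), Add(-8, C)) (Function('D')(E, C) = Mul(Add(-8, C), Pow(Add(9, E), -1)) = Mul(Pow(Add(9, E), -1), Add(-8, C)))
Add(Mul(Mul(-1, -38), Function('D')(13, 7)), -66) = Add(Mul(Mul(-1, -38), Mul(Pow(Add(9, 13), -1), Add(-8, 7))), -66) = Add(Mul(38, Mul(Pow(22, -1), -1)), -66) = Add(Mul(38, Mul(Rational(1, 22), -1)), -66) = Add(Mul(38, Rational(-1, 22)), -66) = Add(Rational(-19, 11), -66) = Rational(-745, 11)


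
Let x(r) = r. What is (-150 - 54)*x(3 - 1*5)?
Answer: 408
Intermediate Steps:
(-150 - 54)*x(3 - 1*5) = (-150 - 54)*(3 - 1*5) = -204*(3 - 5) = -204*(-2) = 408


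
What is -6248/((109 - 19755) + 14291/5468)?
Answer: 34164064/107410037 ≈ 0.31807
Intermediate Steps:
-6248/((109 - 19755) + 14291/5468) = -6248/(-19646 + 14291*(1/5468)) = -6248/(-19646 + 14291/5468) = -6248/(-107410037/5468) = -6248*(-5468/107410037) = 34164064/107410037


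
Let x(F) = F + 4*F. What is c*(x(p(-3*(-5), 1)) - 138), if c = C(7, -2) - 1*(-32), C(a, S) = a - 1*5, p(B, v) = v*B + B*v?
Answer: 408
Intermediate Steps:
p(B, v) = 2*B*v (p(B, v) = B*v + B*v = 2*B*v)
C(a, S) = -5 + a (C(a, S) = a - 5 = -5 + a)
x(F) = 5*F
c = 34 (c = (-5 + 7) - 1*(-32) = 2 + 32 = 34)
c*(x(p(-3*(-5), 1)) - 138) = 34*(5*(2*(-3*(-5))*1) - 138) = 34*(5*(2*15*1) - 138) = 34*(5*30 - 138) = 34*(150 - 138) = 34*12 = 408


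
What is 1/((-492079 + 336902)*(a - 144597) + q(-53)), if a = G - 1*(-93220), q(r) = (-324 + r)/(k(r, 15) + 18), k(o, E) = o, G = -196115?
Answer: 35/1344177313317 ≈ 2.6038e-11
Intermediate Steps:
q(r) = (-324 + r)/(18 + r) (q(r) = (-324 + r)/(r + 18) = (-324 + r)/(18 + r))
a = -102895 (a = -196115 - 1*(-93220) = -196115 + 93220 = -102895)
1/((-492079 + 336902)*(a - 144597) + q(-53)) = 1/((-492079 + 336902)*(-102895 - 144597) + (-324 - 53)/(18 - 53)) = 1/(-155177*(-247492) - 377/(-35)) = 1/(38405066084 - 1/35*(-377)) = 1/(38405066084 + 377/35) = 1/(1344177313317/35) = 35/1344177313317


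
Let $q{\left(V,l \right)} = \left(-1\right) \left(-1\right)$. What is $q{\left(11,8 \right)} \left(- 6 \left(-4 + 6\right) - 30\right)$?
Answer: $-42$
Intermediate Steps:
$q{\left(V,l \right)} = 1$
$q{\left(11,8 \right)} \left(- 6 \left(-4 + 6\right) - 30\right) = 1 \left(- 6 \left(-4 + 6\right) - 30\right) = 1 \left(\left(-6\right) 2 - 30\right) = 1 \left(-12 - 30\right) = 1 \left(-42\right) = -42$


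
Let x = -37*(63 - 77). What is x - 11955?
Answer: -11437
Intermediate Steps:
x = 518 (x = -37*(-14) = 518)
x - 11955 = 518 - 11955 = -11437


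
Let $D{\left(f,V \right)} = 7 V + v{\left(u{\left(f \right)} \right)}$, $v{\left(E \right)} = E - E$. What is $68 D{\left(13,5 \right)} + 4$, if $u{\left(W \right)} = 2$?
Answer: $2384$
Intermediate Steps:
$v{\left(E \right)} = 0$
$D{\left(f,V \right)} = 7 V$ ($D{\left(f,V \right)} = 7 V + 0 = 7 V$)
$68 D{\left(13,5 \right)} + 4 = 68 \cdot 7 \cdot 5 + 4 = 68 \cdot 35 + 4 = 2380 + 4 = 2384$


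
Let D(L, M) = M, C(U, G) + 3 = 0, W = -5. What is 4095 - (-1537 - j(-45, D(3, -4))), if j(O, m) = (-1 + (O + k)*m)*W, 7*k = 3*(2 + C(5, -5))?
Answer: 33099/7 ≈ 4728.4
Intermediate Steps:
C(U, G) = -3 (C(U, G) = -3 + 0 = -3)
k = -3/7 (k = (3*(2 - 3))/7 = (3*(-1))/7 = (1/7)*(-3) = -3/7 ≈ -0.42857)
j(O, m) = 5 - 5*m*(-3/7 + O) (j(O, m) = (-1 + (O - 3/7)*m)*(-5) = (-1 + (-3/7 + O)*m)*(-5) = (-1 + m*(-3/7 + O))*(-5) = 5 - 5*m*(-3/7 + O))
4095 - (-1537 - j(-45, D(3, -4))) = 4095 - (-1537 - (5 + (15/7)*(-4) - 5*(-45)*(-4))) = 4095 - (-1537 - (5 - 60/7 - 900)) = 4095 - (-1537 - 1*(-6325/7)) = 4095 - (-1537 + 6325/7) = 4095 - 1*(-4434/7) = 4095 + 4434/7 = 33099/7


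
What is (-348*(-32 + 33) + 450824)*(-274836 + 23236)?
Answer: -113339761600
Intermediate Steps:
(-348*(-32 + 33) + 450824)*(-274836 + 23236) = (-348*1 + 450824)*(-251600) = (-348 + 450824)*(-251600) = 450476*(-251600) = -113339761600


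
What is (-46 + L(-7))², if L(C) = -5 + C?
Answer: 3364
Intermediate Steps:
(-46 + L(-7))² = (-46 + (-5 - 7))² = (-46 - 12)² = (-58)² = 3364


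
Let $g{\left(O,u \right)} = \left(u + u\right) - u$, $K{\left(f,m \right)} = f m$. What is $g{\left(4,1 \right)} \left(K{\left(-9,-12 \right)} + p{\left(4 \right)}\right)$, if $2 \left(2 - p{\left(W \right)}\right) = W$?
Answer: $108$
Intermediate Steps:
$p{\left(W \right)} = 2 - \frac{W}{2}$
$g{\left(O,u \right)} = u$ ($g{\left(O,u \right)} = 2 u - u = u$)
$g{\left(4,1 \right)} \left(K{\left(-9,-12 \right)} + p{\left(4 \right)}\right) = 1 \left(\left(-9\right) \left(-12\right) + \left(2 - 2\right)\right) = 1 \left(108 + \left(2 - 2\right)\right) = 1 \left(108 + 0\right) = 1 \cdot 108 = 108$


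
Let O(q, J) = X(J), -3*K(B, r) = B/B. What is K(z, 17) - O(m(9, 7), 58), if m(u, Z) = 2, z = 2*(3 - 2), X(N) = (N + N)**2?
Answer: -40369/3 ≈ -13456.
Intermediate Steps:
X(N) = 4*N**2 (X(N) = (2*N)**2 = 4*N**2)
z = 2 (z = 2*1 = 2)
K(B, r) = -1/3 (K(B, r) = -B/(3*B) = -1/3*1 = -1/3)
O(q, J) = 4*J**2
K(z, 17) - O(m(9, 7), 58) = -1/3 - 4*58**2 = -1/3 - 4*3364 = -1/3 - 1*13456 = -1/3 - 13456 = -40369/3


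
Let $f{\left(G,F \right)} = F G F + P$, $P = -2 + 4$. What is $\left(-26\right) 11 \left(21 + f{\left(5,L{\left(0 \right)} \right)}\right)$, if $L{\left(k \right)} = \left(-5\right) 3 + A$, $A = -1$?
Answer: $-372658$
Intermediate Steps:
$L{\left(k \right)} = -16$ ($L{\left(k \right)} = \left(-5\right) 3 - 1 = -15 - 1 = -16$)
$P = 2$
$f{\left(G,F \right)} = 2 + G F^{2}$ ($f{\left(G,F \right)} = F G F + 2 = G F^{2} + 2 = 2 + G F^{2}$)
$\left(-26\right) 11 \left(21 + f{\left(5,L{\left(0 \right)} \right)}\right) = \left(-26\right) 11 \left(21 + \left(2 + 5 \left(-16\right)^{2}\right)\right) = - 286 \left(21 + \left(2 + 5 \cdot 256\right)\right) = - 286 \left(21 + \left(2 + 1280\right)\right) = - 286 \left(21 + 1282\right) = \left(-286\right) 1303 = -372658$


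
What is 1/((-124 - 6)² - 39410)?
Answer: -1/22510 ≈ -4.4425e-5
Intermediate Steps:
1/((-124 - 6)² - 39410) = 1/((-130)² - 39410) = 1/(16900 - 39410) = 1/(-22510) = -1/22510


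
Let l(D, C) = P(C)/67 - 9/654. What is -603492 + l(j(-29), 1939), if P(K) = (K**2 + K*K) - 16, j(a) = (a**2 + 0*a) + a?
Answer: -7175369485/14606 ≈ -4.9126e+5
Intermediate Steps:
j(a) = a + a**2 (j(a) = (a**2 + 0) + a = a**2 + a = a + a**2)
P(K) = -16 + 2*K**2 (P(K) = (K**2 + K**2) - 16 = 2*K**2 - 16 = -16 + 2*K**2)
l(D, C) = -3689/14606 + 2*C**2/67 (l(D, C) = (-16 + 2*C**2)/67 - 9/654 = (-16 + 2*C**2)*(1/67) - 9*1/654 = (-16/67 + 2*C**2/67) - 3/218 = -3689/14606 + 2*C**2/67)
-603492 + l(j(-29), 1939) = -603492 + (-3689/14606 + (2/67)*1939**2) = -603492 + (-3689/14606 + (2/67)*3759721) = -603492 + (-3689/14606 + 7519442/67) = -603492 + 1639234667/14606 = -7175369485/14606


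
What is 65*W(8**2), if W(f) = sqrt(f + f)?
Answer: 520*sqrt(2) ≈ 735.39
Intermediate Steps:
W(f) = sqrt(2)*sqrt(f) (W(f) = sqrt(2*f) = sqrt(2)*sqrt(f))
65*W(8**2) = 65*(sqrt(2)*sqrt(8**2)) = 65*(sqrt(2)*sqrt(64)) = 65*(sqrt(2)*8) = 65*(8*sqrt(2)) = 520*sqrt(2)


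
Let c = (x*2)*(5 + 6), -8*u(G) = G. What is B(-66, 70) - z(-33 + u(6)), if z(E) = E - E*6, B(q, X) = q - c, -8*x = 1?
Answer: -232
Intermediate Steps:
x = -⅛ (x = -⅛*1 = -⅛ ≈ -0.12500)
u(G) = -G/8
c = -11/4 (c = (-⅛*2)*(5 + 6) = -¼*11 = -11/4 ≈ -2.7500)
B(q, X) = 11/4 + q (B(q, X) = q - 1*(-11/4) = q + 11/4 = 11/4 + q)
z(E) = -5*E (z(E) = E - 6*E = -5*E)
B(-66, 70) - z(-33 + u(6)) = (11/4 - 66) - (-5)*(-33 - ⅛*6) = -253/4 - (-5)*(-33 - ¾) = -253/4 - (-5)*(-135)/4 = -253/4 - 1*675/4 = -253/4 - 675/4 = -232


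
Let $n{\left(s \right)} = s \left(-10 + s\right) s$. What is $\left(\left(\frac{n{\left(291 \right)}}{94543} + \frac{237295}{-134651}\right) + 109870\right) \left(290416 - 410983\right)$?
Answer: $- \frac{169018143667016793312}{12730309493} \approx -1.3277 \cdot 10^{10}$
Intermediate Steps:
$n{\left(s \right)} = s^{2} \left(-10 + s\right)$
$\left(\left(\frac{n{\left(291 \right)}}{94543} + \frac{237295}{-134651}\right) + 109870\right) \left(290416 - 410983\right) = \left(\left(\frac{291^{2} \left(-10 + 291\right)}{94543} + \frac{237295}{-134651}\right) + 109870\right) \left(290416 - 410983\right) = \left(\left(84681 \cdot 281 \cdot \frac{1}{94543} + 237295 \left(- \frac{1}{134651}\right)\right) + 109870\right) \left(-120567\right) = \left(\left(23795361 \cdot \frac{1}{94543} - \frac{237295}{134651}\right) + 109870\right) \left(-120567\right) = \left(\left(\frac{23795361}{94543} - \frac{237295}{134651}\right) + 109870\right) \left(-120567\right) = \left(\frac{3181634572826}{12730309493} + 109870\right) \left(-120567\right) = \frac{1401860738568736}{12730309493} \left(-120567\right) = - \frac{169018143667016793312}{12730309493}$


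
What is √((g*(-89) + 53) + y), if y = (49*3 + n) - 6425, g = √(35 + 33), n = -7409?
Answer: √(-13634 - 178*√17) ≈ 119.87*I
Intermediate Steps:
g = 2*√17 (g = √68 = 2*√17 ≈ 8.2462)
y = -13687 (y = (49*3 - 7409) - 6425 = (147 - 7409) - 6425 = -7262 - 6425 = -13687)
√((g*(-89) + 53) + y) = √(((2*√17)*(-89) + 53) - 13687) = √((-178*√17 + 53) - 13687) = √((53 - 178*√17) - 13687) = √(-13634 - 178*√17)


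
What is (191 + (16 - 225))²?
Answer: 324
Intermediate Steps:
(191 + (16 - 225))² = (191 - 209)² = (-18)² = 324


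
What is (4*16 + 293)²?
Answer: 127449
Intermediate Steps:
(4*16 + 293)² = (64 + 293)² = 357² = 127449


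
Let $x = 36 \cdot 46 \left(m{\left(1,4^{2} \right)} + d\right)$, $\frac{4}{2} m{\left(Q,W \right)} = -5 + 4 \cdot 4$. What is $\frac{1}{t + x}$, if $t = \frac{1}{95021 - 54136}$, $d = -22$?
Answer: $- \frac{40885}{1117141739} \approx -3.6598 \cdot 10^{-5}$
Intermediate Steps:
$m{\left(Q,W \right)} = \frac{11}{2}$ ($m{\left(Q,W \right)} = \frac{-5 + 4 \cdot 4}{2} = \frac{-5 + 16}{2} = \frac{1}{2} \cdot 11 = \frac{11}{2}$)
$t = \frac{1}{40885} \approx 2.4459 \cdot 10^{-5}$
$x = -27324$ ($x = 36 \cdot 46 \left(\frac{11}{2} - 22\right) = 1656 \left(- \frac{33}{2}\right) = -27324$)
$\frac{1}{t + x} = \frac{1}{\frac{1}{40885} - 27324} = \frac{1}{- \frac{1117141739}{40885}} = - \frac{40885}{1117141739}$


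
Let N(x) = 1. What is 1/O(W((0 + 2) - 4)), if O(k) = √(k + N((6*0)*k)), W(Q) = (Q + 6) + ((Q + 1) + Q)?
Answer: √2/2 ≈ 0.70711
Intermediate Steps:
W(Q) = 7 + 3*Q (W(Q) = (6 + Q) + ((1 + Q) + Q) = (6 + Q) + (1 + 2*Q) = 7 + 3*Q)
O(k) = √(1 + k) (O(k) = √(k + 1) = √(1 + k))
1/O(W((0 + 2) - 4)) = 1/(√(1 + (7 + 3*((0 + 2) - 4)))) = 1/(√(1 + (7 + 3*(2 - 4)))) = 1/(√(1 + (7 + 3*(-2)))) = 1/(√(1 + (7 - 6))) = 1/(√(1 + 1)) = 1/(√2) = √2/2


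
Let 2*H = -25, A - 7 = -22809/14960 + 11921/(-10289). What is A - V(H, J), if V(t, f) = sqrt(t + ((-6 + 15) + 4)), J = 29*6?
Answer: 664444119/153923440 - sqrt(2)/2 ≈ 3.6096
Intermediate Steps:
A = 664444119/153923440 (A = 7 + (-22809/14960 + 11921/(-10289)) = 7 + (-22809*1/14960 + 11921*(-1/10289)) = 7 + (-22809/14960 - 11921/10289) = 7 - 413019961/153923440 = 664444119/153923440 ≈ 4.3167)
H = -25/2 (H = (1/2)*(-25) = -25/2 ≈ -12.500)
J = 174
V(t, f) = sqrt(13 + t) (V(t, f) = sqrt(t + (9 + 4)) = sqrt(t + 13) = sqrt(13 + t))
A - V(H, J) = 664444119/153923440 - sqrt(13 - 25/2) = 664444119/153923440 - sqrt(1/2) = 664444119/153923440 - sqrt(2)/2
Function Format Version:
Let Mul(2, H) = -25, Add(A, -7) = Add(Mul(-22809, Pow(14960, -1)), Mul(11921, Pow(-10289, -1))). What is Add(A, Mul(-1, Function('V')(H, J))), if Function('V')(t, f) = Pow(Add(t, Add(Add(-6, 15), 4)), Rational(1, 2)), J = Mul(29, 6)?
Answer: Add(Rational(664444119, 153923440), Mul(Rational(-1, 2), Pow(2, Rational(1, 2)))) ≈ 3.6096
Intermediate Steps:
A = Rational(664444119, 153923440) (A = Add(7, Add(Mul(-22809, Pow(14960, -1)), Mul(11921, Pow(-10289, -1)))) = Add(7, Add(Mul(-22809, Rational(1, 14960)), Mul(11921, Rational(-1, 10289)))) = Add(7, Add(Rational(-22809, 14960), Rational(-11921, 10289))) = Add(7, Rational(-413019961, 153923440)) = Rational(664444119, 153923440) ≈ 4.3167)
H = Rational(-25, 2) (H = Mul(Rational(1, 2), -25) = Rational(-25, 2) ≈ -12.500)
J = 174
Function('V')(t, f) = Pow(Add(13, t), Rational(1, 2)) (Function('V')(t, f) = Pow(Add(t, Add(9, 4)), Rational(1, 2)) = Pow(Add(t, 13), Rational(1, 2)) = Pow(Add(13, t), Rational(1, 2)))
Add(A, Mul(-1, Function('V')(H, J))) = Add(Rational(664444119, 153923440), Mul(-1, Pow(Add(13, Rational(-25, 2)), Rational(1, 2)))) = Add(Rational(664444119, 153923440), Mul(-1, Pow(Rational(1, 2), Rational(1, 2)))) = Add(Rational(664444119, 153923440), Mul(-1, Mul(Rational(1, 2), Pow(2, Rational(1, 2))))) = Add(Rational(664444119, 153923440), Mul(Rational(-1, 2), Pow(2, Rational(1, 2))))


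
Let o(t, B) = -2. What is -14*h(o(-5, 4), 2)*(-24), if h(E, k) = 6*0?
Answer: 0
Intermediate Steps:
h(E, k) = 0
-14*h(o(-5, 4), 2)*(-24) = -14*0*(-24) = 0*(-24) = 0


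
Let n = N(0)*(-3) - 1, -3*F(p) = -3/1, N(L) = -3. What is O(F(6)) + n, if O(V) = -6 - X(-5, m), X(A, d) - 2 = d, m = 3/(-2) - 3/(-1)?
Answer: -3/2 ≈ -1.5000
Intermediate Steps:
m = 3/2 (m = 3*(-½) - 3*(-1) = -3/2 + 3 = 3/2 ≈ 1.5000)
X(A, d) = 2 + d
F(p) = 1 (F(p) = -(-1)/1 = -(-1) = -⅓*(-3) = 1)
n = 8 (n = -3*(-3) - 1 = 9 - 1 = 8)
O(V) = -19/2 (O(V) = -6 - (2 + 3/2) = -6 - 1*7/2 = -6 - 7/2 = -19/2)
O(F(6)) + n = -19/2 + 8 = -3/2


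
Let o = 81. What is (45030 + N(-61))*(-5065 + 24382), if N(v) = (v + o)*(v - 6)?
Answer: 843959730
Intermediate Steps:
N(v) = (-6 + v)*(81 + v) (N(v) = (v + 81)*(v - 6) = (81 + v)*(-6 + v) = (-6 + v)*(81 + v))
(45030 + N(-61))*(-5065 + 24382) = (45030 + (-486 + (-61)**2 + 75*(-61)))*(-5065 + 24382) = (45030 + (-486 + 3721 - 4575))*19317 = (45030 - 1340)*19317 = 43690*19317 = 843959730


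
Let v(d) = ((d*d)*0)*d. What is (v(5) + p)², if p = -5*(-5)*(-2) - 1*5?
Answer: 3025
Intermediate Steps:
p = -55 (p = 25*(-2) - 5 = -50 - 5 = -55)
v(d) = 0 (v(d) = (d²*0)*d = 0*d = 0)
(v(5) + p)² = (0 - 55)² = (-55)² = 3025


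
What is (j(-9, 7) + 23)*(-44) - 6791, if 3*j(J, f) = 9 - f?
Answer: -23497/3 ≈ -7832.3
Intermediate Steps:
j(J, f) = 3 - f/3 (j(J, f) = (9 - f)/3 = 3 - f/3)
(j(-9, 7) + 23)*(-44) - 6791 = ((3 - ⅓*7) + 23)*(-44) - 6791 = ((3 - 7/3) + 23)*(-44) - 6791 = (⅔ + 23)*(-44) - 6791 = (71/3)*(-44) - 6791 = -3124/3 - 6791 = -23497/3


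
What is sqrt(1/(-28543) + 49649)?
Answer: sqrt(40449181721458)/28543 ≈ 222.82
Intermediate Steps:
sqrt(1/(-28543) + 49649) = sqrt(-1/28543 + 49649) = sqrt(1417131406/28543) = sqrt(40449181721458)/28543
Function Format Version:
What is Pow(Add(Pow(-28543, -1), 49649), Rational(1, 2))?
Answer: Mul(Rational(1, 28543), Pow(40449181721458, Rational(1, 2))) ≈ 222.82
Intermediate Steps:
Pow(Add(Pow(-28543, -1), 49649), Rational(1, 2)) = Pow(Add(Rational(-1, 28543), 49649), Rational(1, 2)) = Pow(Rational(1417131406, 28543), Rational(1, 2)) = Mul(Rational(1, 28543), Pow(40449181721458, Rational(1, 2)))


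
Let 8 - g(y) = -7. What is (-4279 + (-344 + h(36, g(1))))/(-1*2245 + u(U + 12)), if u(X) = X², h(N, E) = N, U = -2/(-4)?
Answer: 6116/2785 ≈ 2.1960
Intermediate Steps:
U = ½ (U = -2*(-¼) = ½ ≈ 0.50000)
g(y) = 15 (g(y) = 8 - 1*(-7) = 8 + 7 = 15)
(-4279 + (-344 + h(36, g(1))))/(-1*2245 + u(U + 12)) = (-4279 + (-344 + 36))/(-1*2245 + (½ + 12)²) = (-4279 - 308)/(-2245 + (25/2)²) = -4587/(-2245 + 625/4) = -4587/(-8355/4) = -4587*(-4/8355) = 6116/2785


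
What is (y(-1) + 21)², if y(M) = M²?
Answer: 484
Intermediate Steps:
(y(-1) + 21)² = ((-1)² + 21)² = (1 + 21)² = 22² = 484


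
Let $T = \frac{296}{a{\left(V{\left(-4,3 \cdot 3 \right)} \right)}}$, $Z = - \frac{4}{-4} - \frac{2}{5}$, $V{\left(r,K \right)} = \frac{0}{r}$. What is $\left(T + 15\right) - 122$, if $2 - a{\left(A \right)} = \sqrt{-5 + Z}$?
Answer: $- \frac{767}{21} + \frac{148 i \sqrt{110}}{21} \approx -36.524 + 73.916 i$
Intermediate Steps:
$V{\left(r,K \right)} = 0$
$Z = \frac{3}{5}$ ($Z = \left(-4\right) \left(- \frac{1}{4}\right) - \frac{2}{5} = 1 - \frac{2}{5} = \frac{3}{5} \approx 0.6$)
$a{\left(A \right)} = 2 - \frac{i \sqrt{110}}{5}$ ($a{\left(A \right)} = 2 - \sqrt{-5 + \frac{3}{5}} = 2 - \sqrt{- \frac{22}{5}} = 2 - \frac{i \sqrt{110}}{5}$)
$T = \frac{296}{2 - \frac{i \sqrt{110}}{5}} \approx 70.476 + 73.916 i$
$\left(T + 15\right) - 122 = \left(\left(\frac{1480}{21} + \frac{148 i \sqrt{110}}{21}\right) + 15\right) - 122 = \left(\frac{1795}{21} + \frac{148 i \sqrt{110}}{21}\right) - 122 = - \frac{767}{21} + \frac{148 i \sqrt{110}}{21}$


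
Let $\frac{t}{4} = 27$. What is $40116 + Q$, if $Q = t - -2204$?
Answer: $42428$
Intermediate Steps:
$t = 108$ ($t = 4 \cdot 27 = 108$)
$Q = 2312$ ($Q = 108 - -2204 = 108 + 2204 = 2312$)
$40116 + Q = 40116 + 2312 = 42428$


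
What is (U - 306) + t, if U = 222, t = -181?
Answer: -265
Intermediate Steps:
(U - 306) + t = (222 - 306) - 181 = -84 - 181 = -265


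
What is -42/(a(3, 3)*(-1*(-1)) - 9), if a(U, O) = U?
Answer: 7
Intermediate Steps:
-42/(a(3, 3)*(-1*(-1)) - 9) = -42/(3*(-1*(-1)) - 9) = -42/(3*1 - 9) = -42/(3 - 9) = -42/(-6) = -42*(-1/6) = 7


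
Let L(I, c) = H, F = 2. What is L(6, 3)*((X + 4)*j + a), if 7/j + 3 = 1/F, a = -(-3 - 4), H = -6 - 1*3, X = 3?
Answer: 567/5 ≈ 113.40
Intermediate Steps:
H = -9 (H = -6 - 3 = -9)
L(I, c) = -9
a = 7 (a = -1*(-7) = 7)
j = -14/5 (j = 7/(-3 + 1/2) = 7/(-3 + ½) = 7/(-5/2) = 7*(-⅖) = -14/5 ≈ -2.8000)
L(6, 3)*((X + 4)*j + a) = -9*((3 + 4)*(-14/5) + 7) = -9*(7*(-14/5) + 7) = -9*(-98/5 + 7) = -9*(-63/5) = 567/5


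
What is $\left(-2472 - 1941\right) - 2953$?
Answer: $-7366$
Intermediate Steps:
$\left(-2472 - 1941\right) - 2953 = -4413 - 2953 = -7366$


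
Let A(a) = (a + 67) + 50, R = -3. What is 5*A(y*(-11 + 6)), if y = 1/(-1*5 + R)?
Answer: 4705/8 ≈ 588.13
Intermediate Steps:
y = -⅛ (y = 1/(-1*5 - 3) = 1/(-5 - 3) = 1/(-8) = -⅛ ≈ -0.12500)
A(a) = 117 + a (A(a) = (67 + a) + 50 = 117 + a)
5*A(y*(-11 + 6)) = 5*(117 - (-11 + 6)/8) = 5*(117 - ⅛*(-5)) = 5*(117 + 5/8) = 5*(941/8) = 4705/8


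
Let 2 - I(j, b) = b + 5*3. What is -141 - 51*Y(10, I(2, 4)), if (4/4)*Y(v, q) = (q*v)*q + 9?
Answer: -147990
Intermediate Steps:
I(j, b) = -13 - b (I(j, b) = 2 - (b + 5*3) = 2 - (b + 15) = 2 - (15 + b) = 2 + (-15 - b) = -13 - b)
Y(v, q) = 9 + v*q**2 (Y(v, q) = (q*v)*q + 9 = v*q**2 + 9 = 9 + v*q**2)
-141 - 51*Y(10, I(2, 4)) = -141 - 51*(9 + 10*(-13 - 1*4)**2) = -141 - 51*(9 + 10*(-13 - 4)**2) = -141 - 51*(9 + 10*(-17)**2) = -141 - 51*(9 + 10*289) = -141 - 51*(9 + 2890) = -141 - 51*2899 = -141 - 147849 = -147990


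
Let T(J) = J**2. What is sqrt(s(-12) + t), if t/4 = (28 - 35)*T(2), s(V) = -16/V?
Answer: 2*I*sqrt(249)/3 ≈ 10.52*I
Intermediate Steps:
t = -112 (t = 4*((28 - 35)*2**2) = 4*(-7*4) = 4*(-28) = -112)
sqrt(s(-12) + t) = sqrt(-16/(-12) - 112) = sqrt(-16*(-1/12) - 112) = sqrt(4/3 - 112) = sqrt(-332/3) = 2*I*sqrt(249)/3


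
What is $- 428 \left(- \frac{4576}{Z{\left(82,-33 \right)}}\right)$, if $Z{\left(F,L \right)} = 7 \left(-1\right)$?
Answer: $- \frac{1958528}{7} \approx -2.7979 \cdot 10^{5}$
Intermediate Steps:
$Z{\left(F,L \right)} = -7$
$- 428 \left(- \frac{4576}{Z{\left(82,-33 \right)}}\right) = - 428 \left(- \frac{4576}{-7}\right) = - 428 \left(\left(-4576\right) \left(- \frac{1}{7}\right)\right) = \left(-428\right) \frac{4576}{7} = - \frac{1958528}{7}$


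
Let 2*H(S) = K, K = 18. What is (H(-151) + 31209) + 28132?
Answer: 59350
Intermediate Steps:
H(S) = 9 (H(S) = (½)*18 = 9)
(H(-151) + 31209) + 28132 = (9 + 31209) + 28132 = 31218 + 28132 = 59350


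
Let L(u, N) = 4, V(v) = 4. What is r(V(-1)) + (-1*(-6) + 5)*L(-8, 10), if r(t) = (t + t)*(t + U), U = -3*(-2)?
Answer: 124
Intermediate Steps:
U = 6
r(t) = 2*t*(6 + t) (r(t) = (t + t)*(t + 6) = (2*t)*(6 + t) = 2*t*(6 + t))
r(V(-1)) + (-1*(-6) + 5)*L(-8, 10) = 2*4*(6 + 4) + (-1*(-6) + 5)*4 = 2*4*10 + (6 + 5)*4 = 80 + 11*4 = 80 + 44 = 124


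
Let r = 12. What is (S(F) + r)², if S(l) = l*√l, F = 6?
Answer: 360 + 144*√6 ≈ 712.73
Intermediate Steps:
S(l) = l^(3/2)
(S(F) + r)² = (6^(3/2) + 12)² = (6*√6 + 12)² = (12 + 6*√6)²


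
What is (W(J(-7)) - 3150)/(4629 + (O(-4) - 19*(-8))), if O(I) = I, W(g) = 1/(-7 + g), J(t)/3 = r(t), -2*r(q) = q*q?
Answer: -507152/769097 ≈ -0.65941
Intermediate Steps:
r(q) = -q²/2 (r(q) = -q*q/2 = -q²/2)
J(t) = -3*t²/2 (J(t) = 3*(-t²/2) = -3*t²/2)
(W(J(-7)) - 3150)/(4629 + (O(-4) - 19*(-8))) = (1/(-7 - 3/2*(-7)²) - 3150)/(4629 + (-4 - 19*(-8))) = (1/(-7 - 3/2*49) - 3150)/(4629 + (-4 + 152)) = (1/(-7 - 147/2) - 3150)/(4629 + 148) = (1/(-161/2) - 3150)/4777 = (-2/161 - 3150)*(1/4777) = -507152/161*1/4777 = -507152/769097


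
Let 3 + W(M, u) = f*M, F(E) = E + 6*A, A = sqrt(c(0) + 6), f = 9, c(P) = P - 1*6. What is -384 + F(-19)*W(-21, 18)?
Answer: 3264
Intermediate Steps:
c(P) = -6 + P (c(P) = P - 6 = -6 + P)
A = 0 (A = sqrt((-6 + 0) + 6) = sqrt(-6 + 6) = sqrt(0) = 0)
F(E) = E (F(E) = E + 6*0 = E + 0 = E)
W(M, u) = -3 + 9*M
-384 + F(-19)*W(-21, 18) = -384 - 19*(-3 + 9*(-21)) = -384 - 19*(-3 - 189) = -384 - 19*(-192) = -384 + 3648 = 3264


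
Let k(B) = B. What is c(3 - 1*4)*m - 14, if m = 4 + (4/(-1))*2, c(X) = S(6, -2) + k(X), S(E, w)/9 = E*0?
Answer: -10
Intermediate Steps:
S(E, w) = 0 (S(E, w) = 9*(E*0) = 9*0 = 0)
c(X) = X (c(X) = 0 + X = X)
m = -4 (m = 4 + (4*(-1))*2 = 4 - 4*2 = 4 - 8 = -4)
c(3 - 1*4)*m - 14 = (3 - 1*4)*(-4) - 14 = (3 - 4)*(-4) - 14 = -1*(-4) - 14 = 4 - 14 = -10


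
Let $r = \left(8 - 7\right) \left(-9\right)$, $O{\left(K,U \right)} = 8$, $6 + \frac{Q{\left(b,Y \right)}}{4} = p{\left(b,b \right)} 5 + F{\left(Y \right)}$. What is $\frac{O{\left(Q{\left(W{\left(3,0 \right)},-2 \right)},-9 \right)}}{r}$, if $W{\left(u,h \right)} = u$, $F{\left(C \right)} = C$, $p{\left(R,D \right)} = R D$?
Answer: $- \frac{8}{9} \approx -0.88889$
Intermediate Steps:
$p{\left(R,D \right)} = D R$
$Q{\left(b,Y \right)} = -24 + 4 Y + 20 b^{2}$ ($Q{\left(b,Y \right)} = -24 + 4 \left(b b 5 + Y\right) = -24 + 4 \left(b^{2} \cdot 5 + Y\right) = -24 + 4 \left(5 b^{2} + Y\right) = -24 + 4 \left(Y + 5 b^{2}\right) = -24 + \left(4 Y + 20 b^{2}\right) = -24 + 4 Y + 20 b^{2}$)
$r = -9$ ($r = 1 \left(-9\right) = -9$)
$\frac{O{\left(Q{\left(W{\left(3,0 \right)},-2 \right)},-9 \right)}}{r} = \frac{8}{-9} = 8 \left(- \frac{1}{9}\right) = - \frac{8}{9}$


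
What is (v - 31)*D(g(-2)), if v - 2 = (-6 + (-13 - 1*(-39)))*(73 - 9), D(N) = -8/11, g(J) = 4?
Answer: -10008/11 ≈ -909.82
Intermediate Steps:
D(N) = -8/11 (D(N) = -8*1/11 = -8/11)
v = 1282 (v = 2 + (-6 + (-13 - 1*(-39)))*(73 - 9) = 2 + (-6 + (-13 + 39))*64 = 2 + (-6 + 26)*64 = 2 + 20*64 = 2 + 1280 = 1282)
(v - 31)*D(g(-2)) = (1282 - 31)*(-8/11) = 1251*(-8/11) = -10008/11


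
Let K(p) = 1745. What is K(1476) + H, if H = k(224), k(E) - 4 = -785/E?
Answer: 390991/224 ≈ 1745.5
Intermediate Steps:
k(E) = 4 - 785/E
H = 111/224 (H = 4 - 785/224 = 111/224 ≈ 0.49554)
K(1476) + H = 1745 + 111/224 = 390991/224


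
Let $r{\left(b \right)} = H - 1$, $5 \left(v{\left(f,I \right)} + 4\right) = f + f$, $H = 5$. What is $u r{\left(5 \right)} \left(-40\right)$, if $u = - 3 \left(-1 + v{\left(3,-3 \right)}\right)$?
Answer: $-1824$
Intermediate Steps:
$v{\left(f,I \right)} = -4 + \frac{2 f}{5}$ ($v{\left(f,I \right)} = -4 + \frac{f + f}{5} = -4 + \frac{2 f}{5}$)
$r{\left(b \right)} = 4$ ($r{\left(b \right)} = 5 - 1 = 4$)
$u = \frac{57}{5}$ ($u = - 3 \left(-1 + \left(-4 + \frac{2}{5} \cdot 3\right)\right) = - 3 \left(-1 + \left(-4 + \frac{6}{5}\right)\right) = - 3 \left(-1 - \frac{14}{5}\right) = \left(-3\right) \left(- \frac{19}{5}\right) = \frac{57}{5} \approx 11.4$)
$u r{\left(5 \right)} \left(-40\right) = \frac{57}{5} \cdot 4 \left(-40\right) = \frac{228}{5} \left(-40\right) = -1824$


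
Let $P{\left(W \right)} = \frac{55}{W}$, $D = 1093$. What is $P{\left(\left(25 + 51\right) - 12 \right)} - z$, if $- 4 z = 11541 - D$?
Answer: $\frac{167223}{64} \approx 2612.9$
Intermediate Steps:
$z = -2612$ ($z = - \frac{11541 - 1093}{4} = \left(- \frac{1}{4}\right) 10448 = -2612$)
$P{\left(\left(25 + 51\right) - 12 \right)} - z = \frac{55}{\left(25 + 51\right) - 12} - -2612 = \frac{55}{76 - 12} + 2612 = \frac{55}{64} + 2612 = \frac{167223}{64}$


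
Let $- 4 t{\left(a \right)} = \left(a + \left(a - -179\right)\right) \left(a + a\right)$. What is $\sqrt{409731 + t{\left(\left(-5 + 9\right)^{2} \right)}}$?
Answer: $\sqrt{408043} \approx 638.78$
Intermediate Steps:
$t{\left(a \right)} = - \frac{a \left(179 + 2 a\right)}{2}$ ($t{\left(a \right)} = - \frac{\left(a + \left(a - -179\right)\right) \left(a + a\right)}{4} = - \frac{\left(a + \left(a + 179\right)\right) 2 a}{4} = - \frac{\left(a + \left(179 + a\right)\right) 2 a}{4} = - \frac{\left(179 + 2 a\right) 2 a}{4} = - \frac{2 a \left(179 + 2 a\right)}{4} = - \frac{a \left(179 + 2 a\right)}{2}$)
$\sqrt{409731 + t{\left(\left(-5 + 9\right)^{2} \right)}} = \sqrt{409731 - \frac{\left(-5 + 9\right)^{2} \left(179 + 2 \left(-5 + 9\right)^{2}\right)}{2}} = \sqrt{409731 - \frac{4^{2} \left(179 + 2 \cdot 4^{2}\right)}{2}} = \sqrt{409731 - 8 \left(179 + 2 \cdot 16\right)} = \sqrt{409731 - 8 \left(179 + 32\right)} = \sqrt{409731 - 8 \cdot 211} = \sqrt{409731 - 1688} = \sqrt{408043}$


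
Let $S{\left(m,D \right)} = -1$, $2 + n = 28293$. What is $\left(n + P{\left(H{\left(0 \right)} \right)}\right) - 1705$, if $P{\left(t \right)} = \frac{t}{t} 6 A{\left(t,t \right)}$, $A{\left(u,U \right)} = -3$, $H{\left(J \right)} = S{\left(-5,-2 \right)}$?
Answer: $26568$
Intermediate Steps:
$n = 28291$ ($n = -2 + 28293 = 28291$)
$H{\left(J \right)} = -1$
$P{\left(t \right)} = -18$ ($P{\left(t \right)} = \frac{t}{t} 6 \left(-3\right) = 1 \cdot 6 \left(-3\right) = 6 \left(-3\right) = -18$)
$\left(n + P{\left(H{\left(0 \right)} \right)}\right) - 1705 = \left(28291 - 18\right) - 1705 = 28273 - 1705 = 26568$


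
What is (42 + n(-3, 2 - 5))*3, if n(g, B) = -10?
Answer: 96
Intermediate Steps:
(42 + n(-3, 2 - 5))*3 = (42 - 10)*3 = 32*3 = 96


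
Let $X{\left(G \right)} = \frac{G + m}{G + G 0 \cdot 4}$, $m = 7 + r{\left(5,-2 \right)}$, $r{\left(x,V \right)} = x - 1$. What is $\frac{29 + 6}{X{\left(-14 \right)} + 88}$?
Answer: $\frac{98}{247} \approx 0.39676$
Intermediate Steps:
$r{\left(x,V \right)} = -1 + x$
$m = 11$ ($m = 7 + \left(-1 + 5\right) = 7 + 4 = 11$)
$X{\left(G \right)} = \frac{11 + G}{G}$ ($X{\left(G \right)} = \frac{G + 11}{G + G 0 \cdot 4} = \frac{11 + G}{G + 0 \cdot 4} = \frac{11 + G}{G + 0} = \frac{11 + G}{G}$)
$\frac{29 + 6}{X{\left(-14 \right)} + 88} = \frac{29 + 6}{\frac{11 - 14}{-14} + 88} = \frac{35}{\left(- \frac{1}{14}\right) \left(-3\right) + 88} = \frac{35}{\frac{3}{14} + 88} = \frac{35}{\frac{1235}{14}} = 35 \cdot \frac{14}{1235} = \frac{98}{247}$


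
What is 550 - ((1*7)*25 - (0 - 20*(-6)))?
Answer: 495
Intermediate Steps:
550 - ((1*7)*25 - (0 - 20*(-6))) = 550 - (7*25 - (0 + 120)) = 550 - (175 - 1*120) = 550 - (175 - 120) = 550 - 1*55 = 550 - 55 = 495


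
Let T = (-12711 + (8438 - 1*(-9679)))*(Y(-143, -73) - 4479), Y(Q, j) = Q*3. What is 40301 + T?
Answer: -26492347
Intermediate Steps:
Y(Q, j) = 3*Q
T = -26532648 (T = (-12711 + (8438 - 1*(-9679)))*(3*(-143) - 4479) = (-12711 + (8438 + 9679))*(-429 - 4479) = (-12711 + 18117)*(-4908) = 5406*(-4908) = -26532648)
40301 + T = 40301 - 26532648 = -26492347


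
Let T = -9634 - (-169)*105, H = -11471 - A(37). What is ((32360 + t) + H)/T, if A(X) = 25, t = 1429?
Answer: 22293/8111 ≈ 2.7485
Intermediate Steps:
H = -11496 (H = -11471 - 1*25 = -11471 - 25 = -11496)
T = 8111 (T = -9634 - 1*(-17745) = -9634 + 17745 = 8111)
((32360 + t) + H)/T = ((32360 + 1429) - 11496)/8111 = (33789 - 11496)*(1/8111) = 22293*(1/8111) = 22293/8111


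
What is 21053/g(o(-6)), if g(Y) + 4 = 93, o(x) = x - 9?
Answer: 21053/89 ≈ 236.55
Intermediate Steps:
o(x) = -9 + x
g(Y) = 89 (g(Y) = -4 + 93 = 89)
21053/g(o(-6)) = 21053/89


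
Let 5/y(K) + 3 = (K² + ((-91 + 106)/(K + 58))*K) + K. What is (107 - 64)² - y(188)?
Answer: 2694286786/1457159 ≈ 1849.0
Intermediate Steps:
y(K) = 5/(-3 + K + K² + 15*K/(58 + K)) (y(K) = 5/(-3 + ((K² + ((-91 + 106)/(K + 58))*K) + K)) = 5/(-3 + ((K² + (15/(58 + K))*K) + K)) = 5/(-3 + ((K² + 15*K/(58 + K)) + K)) = 5/(-3 + (K + K² + 15*K/(58 + K))) = 5/(-3 + K + K² + 15*K/(58 + K)))
(107 - 64)² - y(188) = (107 - 64)² - 5*(58 + 188)/(-174 + 188³ + 59*188² + 70*188) = 43² - 5*246/(-174 + 6644672 + 59*35344 + 13160) = 1849 - 5*246/(-174 + 6644672 + 2085296 + 13160) = 1849 - 5*246/8742954 = 1849 - 1*205/1457159 = 1849 - 205/1457159 = 2694286786/1457159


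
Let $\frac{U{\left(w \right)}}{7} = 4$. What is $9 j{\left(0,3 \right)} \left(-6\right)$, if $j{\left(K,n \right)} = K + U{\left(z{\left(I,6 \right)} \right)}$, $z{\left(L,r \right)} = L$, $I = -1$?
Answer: $-1512$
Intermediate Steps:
$U{\left(w \right)} = 28$ ($U{\left(w \right)} = 7 \cdot 4 = 28$)
$j{\left(K,n \right)} = 28 + K$ ($j{\left(K,n \right)} = K + 28 = 28 + K$)
$9 j{\left(0,3 \right)} \left(-6\right) = 9 \left(28 + 0\right) \left(-6\right) = 9 \cdot 28 \left(-6\right) = 252 \left(-6\right) = -1512$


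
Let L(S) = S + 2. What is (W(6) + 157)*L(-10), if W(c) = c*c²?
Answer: -2984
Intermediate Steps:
L(S) = 2 + S
W(c) = c³
(W(6) + 157)*L(-10) = (6³ + 157)*(2 - 10) = (216 + 157)*(-8) = 373*(-8) = -2984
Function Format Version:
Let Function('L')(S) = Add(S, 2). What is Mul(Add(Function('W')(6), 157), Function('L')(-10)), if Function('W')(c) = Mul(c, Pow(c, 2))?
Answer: -2984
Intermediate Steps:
Function('L')(S) = Add(2, S)
Function('W')(c) = Pow(c, 3)
Mul(Add(Function('W')(6), 157), Function('L')(-10)) = Mul(Add(Pow(6, 3), 157), Add(2, -10)) = Mul(Add(216, 157), -8) = Mul(373, -8) = -2984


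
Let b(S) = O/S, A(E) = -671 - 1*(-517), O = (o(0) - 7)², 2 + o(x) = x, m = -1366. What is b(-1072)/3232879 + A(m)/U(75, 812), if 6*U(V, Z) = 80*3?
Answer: -66713691449/17328231440 ≈ -3.8500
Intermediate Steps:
o(x) = -2 + x
O = 81 (O = ((-2 + 0) - 7)² = (-2 - 7)² = (-9)² = 81)
A(E) = -154 (A(E) = -671 + 517 = -154)
U(V, Z) = 40 (U(V, Z) = (80*3)/6 = (⅙)*240 = 40)
b(S) = 81/S
b(-1072)/3232879 + A(m)/U(75, 812) = (81/(-1072))/3232879 - 154/40 = (81*(-1/1072))*(1/3232879) - 154*1/40 = -81/1072*1/3232879 - 77/20 = -81/3465646288 - 77/20 = -66713691449/17328231440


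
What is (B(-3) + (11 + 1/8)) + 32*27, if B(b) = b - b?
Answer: 7001/8 ≈ 875.13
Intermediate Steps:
B(b) = 0
(B(-3) + (11 + 1/8)) + 32*27 = (0 + (11 + 1/8)) + 32*27 = (0 + (11 + 1/8)) + 864 = (0 + 89/8) + 864 = 89/8 + 864 = 7001/8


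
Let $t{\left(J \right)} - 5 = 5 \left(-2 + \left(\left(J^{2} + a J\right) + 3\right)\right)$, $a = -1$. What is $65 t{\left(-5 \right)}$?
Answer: $10400$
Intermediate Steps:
$t{\left(J \right)} = 10 - 5 J + 5 J^{2}$ ($t{\left(J \right)} = 5 + 5 \left(-2 + \left(\left(J^{2} - J\right) + 3\right)\right) = 5 + 5 \left(-2 + \left(3 + J^{2} - J\right)\right) = 5 + 5 \left(1 + J^{2} - J\right) = 5 + \left(5 - 5 J + 5 J^{2}\right) = 10 - 5 J + 5 J^{2}$)
$65 t{\left(-5 \right)} = 65 \left(10 - -25 + 5 \left(-5\right)^{2}\right) = 65 \left(10 + 25 + 5 \cdot 25\right) = 65 \left(10 + 25 + 125\right) = 65 \cdot 160 = 10400$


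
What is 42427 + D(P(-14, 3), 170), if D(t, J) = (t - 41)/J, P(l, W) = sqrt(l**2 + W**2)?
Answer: 7212549/170 + sqrt(205)/170 ≈ 42427.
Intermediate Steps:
P(l, W) = sqrt(W**2 + l**2)
D(t, J) = (-41 + t)/J
42427 + D(P(-14, 3), 170) = 42427 + (-41 + sqrt(3**2 + (-14)**2))/170 = 42427 + (-41 + sqrt(9 + 196))/170 = 42427 + (-41 + sqrt(205))/170 = 42427 + (-41/170 + sqrt(205)/170) = 7212549/170 + sqrt(205)/170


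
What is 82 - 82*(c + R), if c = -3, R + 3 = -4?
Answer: 902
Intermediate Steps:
R = -7 (R = -3 - 4 = -7)
82 - 82*(c + R) = 82 - 82*(-3 - 7) = 82 - (-820) = 82 - 82*(-10) = 82 + 820 = 902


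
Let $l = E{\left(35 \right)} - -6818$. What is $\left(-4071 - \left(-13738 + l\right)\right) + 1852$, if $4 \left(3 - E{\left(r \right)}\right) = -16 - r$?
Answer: $\frac{18741}{4} \approx 4685.3$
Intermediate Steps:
$E{\left(r \right)} = 7 + \frac{r}{4}$ ($E{\left(r \right)} = 3 - \frac{-16 - r}{4} = 3 + \left(4 + \frac{r}{4}\right) = 7 + \frac{r}{4}$)
$l = \frac{27335}{4}$ ($l = \left(7 + \frac{1}{4} \cdot 35\right) - -6818 = \left(7 + \frac{35}{4}\right) + 6818 = \frac{63}{4} + 6818 = \frac{27335}{4} \approx 6833.8$)
$\left(-4071 - \left(-13738 + l\right)\right) + 1852 = \left(-4071 + \left(13738 - \frac{27335}{4}\right)\right) + 1852 = \left(-4071 + \frac{27617}{4}\right) + 1852 = \frac{11333}{4} + 1852 = \frac{18741}{4}$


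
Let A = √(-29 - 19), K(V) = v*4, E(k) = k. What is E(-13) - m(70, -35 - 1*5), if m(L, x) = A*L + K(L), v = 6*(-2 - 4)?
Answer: 131 - 280*I*√3 ≈ 131.0 - 484.97*I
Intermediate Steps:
v = -36 (v = 6*(-6) = -36)
K(V) = -144 (K(V) = -36*4 = -144)
A = 4*I*√3 (A = √(-48) = 4*I*√3 ≈ 6.9282*I)
m(L, x) = -144 + 4*I*L*√3 (m(L, x) = (4*I*√3)*L - 144 = 4*I*L*√3 - 144 = -144 + 4*I*L*√3)
E(-13) - m(70, -35 - 1*5) = -13 - (-144 + 4*I*70*√3) = -13 - (-144 + 280*I*√3) = -13 + (144 - 280*I*√3) = 131 - 280*I*√3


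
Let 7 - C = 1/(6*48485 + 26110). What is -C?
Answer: -2219139/317020 ≈ -7.0000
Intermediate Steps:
C = 2219139/317020 (C = 7 - 1/(6*48485 + 26110) = 7 - 1/(290910 + 26110) = 7 - 1/317020 = 2219139/317020 ≈ 7.0000)
-C = -1*2219139/317020 = -2219139/317020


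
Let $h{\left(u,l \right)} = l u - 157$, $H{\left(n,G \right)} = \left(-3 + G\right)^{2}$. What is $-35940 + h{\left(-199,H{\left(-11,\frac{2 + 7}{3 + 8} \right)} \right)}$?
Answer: $- \frac{4482361}{121} \approx -37044.0$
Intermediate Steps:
$h{\left(u,l \right)} = -157 + l u$
$-35940 + h{\left(-199,H{\left(-11,\frac{2 + 7}{3 + 8} \right)} \right)} = -35940 + \left(-157 + \left(-3 + \frac{2 + 7}{3 + 8}\right)^{2} \left(-199\right)\right) = -35940 + \left(-157 + \left(-3 + \frac{9}{11}\right)^{2} \left(-199\right)\right) = -35940 + \left(-157 + \left(- \frac{24}{11}\right)^{2} \left(-199\right)\right) = -35940 + \left(-157 + \frac{576}{121} \left(-199\right)\right) = -35940 - \frac{133621}{121} = - \frac{4482361}{121}$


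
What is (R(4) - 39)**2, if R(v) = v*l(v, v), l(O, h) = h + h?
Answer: 49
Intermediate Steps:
l(O, h) = 2*h
R(v) = 2*v**2 (R(v) = v*(2*v) = 2*v**2)
(R(4) - 39)**2 = (2*4**2 - 39)**2 = (2*16 - 39)**2 = (32 - 39)**2 = (-7)**2 = 49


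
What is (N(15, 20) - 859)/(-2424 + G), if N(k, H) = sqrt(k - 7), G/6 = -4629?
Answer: 859/30198 - sqrt(2)/15099 ≈ 0.028352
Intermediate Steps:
G = -27774 (G = 6*(-4629) = -27774)
N(k, H) = sqrt(-7 + k)
(N(15, 20) - 859)/(-2424 + G) = (sqrt(-7 + 15) - 859)/(-2424 - 27774) = (sqrt(8) - 859)/(-30198) = (2*sqrt(2) - 859)*(-1/30198) = (-859 + 2*sqrt(2))*(-1/30198) = 859/30198 - sqrt(2)/15099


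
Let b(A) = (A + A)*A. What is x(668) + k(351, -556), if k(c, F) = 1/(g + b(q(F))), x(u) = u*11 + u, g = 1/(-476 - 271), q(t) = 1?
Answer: 11968635/1493 ≈ 8016.5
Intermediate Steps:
g = -1/747 (g = 1/(-747) = -1/747 ≈ -0.0013387)
b(A) = 2*A² (b(A) = (2*A)*A = 2*A²)
x(u) = 12*u (x(u) = 11*u + u = 12*u)
k(c, F) = 747/1493 (k(c, F) = 1/(-1/747 + 2*1²) = 1/(-1/747 + 2*1) = 1/(-1/747 + 2) = 1/(1493/747) = 747/1493)
x(668) + k(351, -556) = 12*668 + 747/1493 = 8016 + 747/1493 = 11968635/1493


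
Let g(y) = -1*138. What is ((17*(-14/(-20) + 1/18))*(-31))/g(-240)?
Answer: 8959/3105 ≈ 2.8853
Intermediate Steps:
g(y) = -138
((17*(-14/(-20) + 1/18))*(-31))/g(-240) = ((17*(-14/(-20) + 1/18))*(-31))/(-138) = ((17*(-14*(-1/20) + 1*(1/18)))*(-31))*(-1/138) = ((17*(7/10 + 1/18))*(-31))*(-1/138) = ((17*(34/45))*(-31))*(-1/138) = ((578/45)*(-31))*(-1/138) = -17918/45*(-1/138) = 8959/3105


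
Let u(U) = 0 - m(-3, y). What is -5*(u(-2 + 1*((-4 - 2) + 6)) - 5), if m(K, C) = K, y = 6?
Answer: 10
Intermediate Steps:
u(U) = 3 (u(U) = 0 - 1*(-3) = 0 + 3 = 3)
-5*(u(-2 + 1*((-4 - 2) + 6)) - 5) = -5*(3 - 5) = -5*(-2) = 10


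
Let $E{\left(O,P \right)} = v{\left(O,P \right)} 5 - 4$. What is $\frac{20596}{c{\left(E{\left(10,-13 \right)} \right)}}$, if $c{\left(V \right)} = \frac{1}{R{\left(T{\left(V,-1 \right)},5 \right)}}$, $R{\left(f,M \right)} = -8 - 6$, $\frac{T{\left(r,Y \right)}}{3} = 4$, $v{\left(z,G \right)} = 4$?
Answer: $-288344$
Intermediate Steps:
$T{\left(r,Y \right)} = 12$ ($T{\left(r,Y \right)} = 3 \cdot 4 = 12$)
$R{\left(f,M \right)} = -14$ ($R{\left(f,M \right)} = -8 - 6 = -14$)
$E{\left(O,P \right)} = 16$ ($E{\left(O,P \right)} = 4 \cdot 5 - 4 = 20 - 4 = 16$)
$c{\left(V \right)} = - \frac{1}{14}$ ($c{\left(V \right)} = \frac{1}{-14} = - \frac{1}{14}$)
$\frac{20596}{c{\left(E{\left(10,-13 \right)} \right)}} = \frac{20596}{- \frac{1}{14}} = 20596 \left(-14\right) = -288344$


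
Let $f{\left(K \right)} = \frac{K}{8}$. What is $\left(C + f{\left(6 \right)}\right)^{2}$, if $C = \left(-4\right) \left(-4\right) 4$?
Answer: $\frac{67081}{16} \approx 4192.6$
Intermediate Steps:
$f{\left(K \right)} = \frac{K}{8}$ ($f{\left(K \right)} = K \frac{1}{8} = \frac{K}{8}$)
$C = 64$ ($C = 16 \cdot 4 = 64$)
$\left(C + f{\left(6 \right)}\right)^{2} = \left(64 + \frac{1}{8} \cdot 6\right)^{2} = \left(64 + \frac{3}{4}\right)^{2} = \left(\frac{259}{4}\right)^{2} = \frac{67081}{16}$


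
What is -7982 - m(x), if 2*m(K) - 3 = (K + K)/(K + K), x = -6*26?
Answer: -7984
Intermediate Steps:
x = -156
m(K) = 2 (m(K) = 3/2 + ((K + K)/(K + K))/2 = 3/2 + ((2*K)/((2*K)))/2 = 3/2 + ((2*K)*(1/(2*K)))/2 = 3/2 + (½)*1 = 3/2 + ½ = 2)
-7982 - m(x) = -7982 - 1*2 = -7982 - 2 = -7984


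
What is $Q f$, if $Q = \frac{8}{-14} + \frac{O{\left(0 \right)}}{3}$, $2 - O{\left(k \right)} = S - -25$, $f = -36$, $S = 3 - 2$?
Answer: $\frac{2160}{7} \approx 308.57$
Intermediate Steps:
$S = 1$ ($S = 3 - 2 = 1$)
$O{\left(k \right)} = -24$ ($O{\left(k \right)} = 2 - \left(1 - -25\right) = 2 - \left(1 + 25\right) = 2 - 26 = -24$)
$Q = - \frac{60}{7}$ ($Q = \frac{8}{-14} - \frac{24}{3} = 8 \left(- \frac{1}{14}\right) - 8 = - \frac{4}{7} - 8 = - \frac{60}{7} \approx -8.5714$)
$Q f = \left(- \frac{60}{7}\right) \left(-36\right) = \frac{2160}{7}$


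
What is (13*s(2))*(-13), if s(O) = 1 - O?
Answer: 169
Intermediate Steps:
(13*s(2))*(-13) = (13*(1 - 1*2))*(-13) = (13*(1 - 2))*(-13) = (13*(-1))*(-13) = -13*(-13) = 169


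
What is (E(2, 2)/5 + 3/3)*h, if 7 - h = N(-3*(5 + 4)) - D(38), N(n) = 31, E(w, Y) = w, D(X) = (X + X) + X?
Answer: 126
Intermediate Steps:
D(X) = 3*X (D(X) = 2*X + X = 3*X)
h = 90 (h = 7 - (31 - 3*38) = 7 - (31 - 1*114) = 7 - (31 - 114) = 7 - 1*(-83) = 7 + 83 = 90)
(E(2, 2)/5 + 3/3)*h = (2/5 + 3/3)*90 = (2*(⅕) + 3*(⅓))*90 = (⅖ + 1)*90 = (7/5)*90 = 126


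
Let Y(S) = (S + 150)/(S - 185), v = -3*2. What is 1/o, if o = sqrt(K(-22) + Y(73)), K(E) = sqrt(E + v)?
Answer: 4*sqrt(7)/sqrt(-223 + 224*I*sqrt(7)) ≈ 0.23936 - 0.34581*I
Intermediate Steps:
v = -6
K(E) = sqrt(-6 + E) (K(E) = sqrt(E - 6) = sqrt(-6 + E))
Y(S) = (150 + S)/(-185 + S)
o = sqrt(-223/112 + 2*I*sqrt(7)) (o = sqrt(sqrt(-6 - 22) + (150 + 73)/(-185 + 73)) = sqrt(sqrt(-28) + 223/(-112)) = sqrt(2*I*sqrt(7) - 1/112*223) = sqrt(2*I*sqrt(7) - 223/112) = sqrt(-223/112 + 2*I*sqrt(7)) ≈ 1.3533 + 1.9551*I)
1/o = 1/(sqrt(-1561 + 1568*I*sqrt(7))/28) = 28/sqrt(-1561 + 1568*I*sqrt(7))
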